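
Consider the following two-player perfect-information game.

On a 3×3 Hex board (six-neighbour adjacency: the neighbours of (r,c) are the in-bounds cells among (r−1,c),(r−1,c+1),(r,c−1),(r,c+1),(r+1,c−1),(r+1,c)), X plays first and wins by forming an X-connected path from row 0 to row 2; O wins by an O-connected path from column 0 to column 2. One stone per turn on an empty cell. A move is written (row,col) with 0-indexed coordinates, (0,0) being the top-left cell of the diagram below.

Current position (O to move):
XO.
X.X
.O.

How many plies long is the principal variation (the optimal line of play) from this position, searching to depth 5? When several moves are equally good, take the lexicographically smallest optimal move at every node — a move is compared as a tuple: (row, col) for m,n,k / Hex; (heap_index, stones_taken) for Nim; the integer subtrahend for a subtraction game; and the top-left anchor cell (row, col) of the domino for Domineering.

ply 1, O at XO./X.X/.O. | (0,2)=-1→XOO/X.X/.O.*; (1,1)=-1→XO./XOX/.O.; (2,0)=-1→XO./X.X/OO.; (2,2)=-1→XO./X.X/.OO
ply 2, X at XOO/X.X/.O. | (1,1)=+1→XOO/XXX/.O.*; (2,0)=+1→XOO/X.X/XO.; (2,2)=+1→XOO/X.X/.OX
ply 3, O at XOO/XXX/.O. | (2,0)=-1→XOO/XXX/OO.*; (2,2)=-1→XOO/XXX/.OO
ply 4, X at XOO/XXX/OO. | (2,2)=+1→XOO/XXX/OOX*
ply 5: XOO/XXX/OOX is terminal -1 (O); from XO./X.X/.O. depth 5

PV length from [XO./X.X/.O.]: 4 plies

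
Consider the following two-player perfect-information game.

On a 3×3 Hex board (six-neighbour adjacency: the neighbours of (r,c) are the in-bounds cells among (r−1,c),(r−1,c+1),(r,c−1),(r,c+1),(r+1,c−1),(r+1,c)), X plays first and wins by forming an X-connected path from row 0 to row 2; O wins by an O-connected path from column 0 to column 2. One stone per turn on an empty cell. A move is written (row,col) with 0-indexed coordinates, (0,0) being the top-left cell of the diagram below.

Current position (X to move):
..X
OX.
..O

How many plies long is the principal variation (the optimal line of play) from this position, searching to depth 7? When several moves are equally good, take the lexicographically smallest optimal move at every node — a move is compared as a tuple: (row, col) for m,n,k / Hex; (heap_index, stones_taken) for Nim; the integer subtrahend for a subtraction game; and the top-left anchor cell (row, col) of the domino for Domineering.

PV length from [..X/OX./..O]: 5 plies

[..X/OX./..O] X move#1: (0,0):+1/X.X/OX./..O*, (0,1):+1/.XX/OX./..O, (1,2):+1/..X/OXX/..O, (2,0):+1/..X/OX./X.O, (2,1):+1/..X/OX./.XO
[X.X/OX./..O] O move#2: (0,1):-1/XOX/OX./..O*, (1,2):-1/X.X/OXO/..O, (2,0):-1/X.X/OX./O.O, (2,1):-1/X.X/OX./.OO
[XOX/OX./..O] X move#3: (1,2):+1/XOX/OXX/..O*, (2,0):+1/XOX/OX./X.O, (2,1):+1/XOX/OX./.XO
[XOX/OXX/..O] O move#4: (2,0):-1/XOX/OXX/O.O*, (2,1):-1/XOX/OXX/.OO
[XOX/OXX/O.O] X move#5: (2,1):+1/XOX/OXX/OXO*
[XOX/OXX/OXO] end (terminal -1, O#6); searched ..X/OX./..O to 7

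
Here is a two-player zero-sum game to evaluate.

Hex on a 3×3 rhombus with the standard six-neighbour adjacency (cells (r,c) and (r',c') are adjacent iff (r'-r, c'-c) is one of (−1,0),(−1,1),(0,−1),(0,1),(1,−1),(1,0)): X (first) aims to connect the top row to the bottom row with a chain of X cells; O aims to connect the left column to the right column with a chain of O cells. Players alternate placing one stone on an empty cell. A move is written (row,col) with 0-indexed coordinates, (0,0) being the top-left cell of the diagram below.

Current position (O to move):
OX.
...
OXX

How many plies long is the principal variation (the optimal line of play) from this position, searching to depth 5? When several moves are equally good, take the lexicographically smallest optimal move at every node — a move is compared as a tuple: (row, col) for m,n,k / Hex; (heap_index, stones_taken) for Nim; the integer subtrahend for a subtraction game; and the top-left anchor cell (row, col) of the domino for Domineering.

PV length from [OX./.../OXX]: 3 plies

ply 1, O at OX./.../OXX | (0,2)=-1→OXO/.../OXX; (1,0)=-1→OX./O../OXX; (1,1)=+1→OX./.O./OXX*; (1,2)=-1→OX./..O/OXX
ply 2, X at OX./.O./OXX | (0,2)=-1→OXX/.O./OXX*; (1,0)=-1→OX./XO./OXX; (1,2)=-1→OX./.OX/OXX
ply 3, O at OXX/.O./OXX | (1,0)=-1→OXX/OO./OXX; (1,2)=+1→OXX/.OO/OXX*
ply 4: OXX/.OO/OXX is terminal -1 (X); from OX./.../OXX depth 5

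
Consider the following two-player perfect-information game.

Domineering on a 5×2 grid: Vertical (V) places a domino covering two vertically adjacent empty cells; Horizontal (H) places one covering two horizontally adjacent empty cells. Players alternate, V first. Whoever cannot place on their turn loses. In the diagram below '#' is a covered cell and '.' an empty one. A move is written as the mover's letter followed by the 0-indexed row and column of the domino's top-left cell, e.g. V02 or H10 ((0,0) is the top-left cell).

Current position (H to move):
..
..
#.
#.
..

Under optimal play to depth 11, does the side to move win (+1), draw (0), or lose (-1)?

value(../../#./#./.., H) = +1

ply 1, H at ../../#./#./.. | H00=+1→##/../#./#./..*; H10=+1→../##/#./#./..; H40=-1→../../#./#./##
ply 2, V at ##/../#./#./.. | V11=-1→##/.#/##/#./..*; V21=-1→##/../##/##/..; V31=-1→##/../#./##/.#
ply 3, H at ##/.#/##/#./.. | H40=+1→##/.#/##/#./##*
ply 4: ##/.#/##/#./## is terminal -1 (V); from ../../#./#./.. depth 11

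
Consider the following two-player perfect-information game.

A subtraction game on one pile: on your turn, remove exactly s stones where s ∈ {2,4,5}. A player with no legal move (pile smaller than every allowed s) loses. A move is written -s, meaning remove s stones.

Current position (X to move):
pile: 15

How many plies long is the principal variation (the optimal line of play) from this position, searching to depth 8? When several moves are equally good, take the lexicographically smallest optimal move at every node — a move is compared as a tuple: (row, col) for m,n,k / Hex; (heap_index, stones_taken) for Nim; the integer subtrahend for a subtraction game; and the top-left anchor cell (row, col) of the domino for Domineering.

ply 1, X at 15 | -2=-1→13*; -4=-1→11; -5=-1→10
ply 2, O at 13 | -2=-1→11; -4=-1→9; -5=+1→8*
ply 3, X at 8 | -2=-1→6*; -4=-1→4; -5=-1→3
ply 4, O at 6 | -2=-1→4; -4=-1→2; -5=+1→1*
ply 5: 1 is terminal -1 (X); from 15 depth 8

PV length from [15]: 4 plies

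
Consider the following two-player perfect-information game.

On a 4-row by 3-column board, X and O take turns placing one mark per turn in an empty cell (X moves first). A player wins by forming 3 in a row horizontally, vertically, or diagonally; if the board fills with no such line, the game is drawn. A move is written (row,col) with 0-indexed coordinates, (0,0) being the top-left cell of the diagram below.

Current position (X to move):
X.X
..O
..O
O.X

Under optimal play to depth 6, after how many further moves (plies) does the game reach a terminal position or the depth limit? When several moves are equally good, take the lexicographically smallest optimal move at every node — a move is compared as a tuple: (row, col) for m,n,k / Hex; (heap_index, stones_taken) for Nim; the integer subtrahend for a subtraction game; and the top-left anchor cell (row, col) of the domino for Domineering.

PV length from [X.X/..O/..O/O.X]: 1 ply

[X.X/..O/..O/O.X] X move#1: (0,1):+1/XXX/..O/..O/O.X*, (1,0):-1/X.X/X.O/..O/O.X, (1,1):-1/X.X/.XO/..O/O.X, (2,0):-1/X.X/..O/X.O/O.X, (2,1):+1/X.X/..O/.XO/O.X, (3,1):-1/X.X/..O/..O/OXX
[XXX/..O/..O/O.X] end (terminal -1, O#2); searched X.X/..O/..O/O.X to 6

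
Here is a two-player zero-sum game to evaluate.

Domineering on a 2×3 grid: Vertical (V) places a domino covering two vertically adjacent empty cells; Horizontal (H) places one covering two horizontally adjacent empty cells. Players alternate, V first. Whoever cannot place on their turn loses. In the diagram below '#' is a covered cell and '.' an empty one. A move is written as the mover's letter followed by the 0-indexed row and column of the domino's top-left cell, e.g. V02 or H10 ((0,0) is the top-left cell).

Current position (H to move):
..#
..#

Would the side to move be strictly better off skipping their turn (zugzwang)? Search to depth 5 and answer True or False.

zugzwang(..#/..#, H) = False

p1 H@[..#/..#]: H00[###/..#]+1* H10[..#/###]+1
p2 V@[###/..#] terminal -1; root [..#/..#] d5
if H skipped the turn, V would face:
~ p1 V@[..#/..#]: V00[#.#/#.#]+1* V01[.##/.##]+1
~ p2 H@[#.#/#.#] terminal -1; root [..#/..#] d5
compare (H): move=+1 vs pass=-1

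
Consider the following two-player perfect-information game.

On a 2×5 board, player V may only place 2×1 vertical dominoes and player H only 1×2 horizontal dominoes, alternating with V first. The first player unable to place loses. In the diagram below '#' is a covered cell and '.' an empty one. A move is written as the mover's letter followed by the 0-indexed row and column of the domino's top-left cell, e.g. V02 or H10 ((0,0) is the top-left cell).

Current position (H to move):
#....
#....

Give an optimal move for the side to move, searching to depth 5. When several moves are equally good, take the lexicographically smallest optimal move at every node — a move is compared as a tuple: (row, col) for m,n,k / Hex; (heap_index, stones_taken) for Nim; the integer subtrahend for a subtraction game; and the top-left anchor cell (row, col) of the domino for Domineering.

H's best at [#..../#....]: H02

[#..../#....] H move#1: H01:-1/###../#...., H02:+1/#.##./#....*, H03:-1/#..##/#...., H11:-1/#..../###.., H12:+1/#..../#.##., H13:-1/#..../#..##
[#.##./#....] V move#2: V01:-1/####./##...*, V04:-1/#.###/#...#
[####./##...] H move#3: H12:-1/####./####., H13:+1/####./##.##*
[####./##.##] end (terminal -1, V#4); searched #..../#.... to 5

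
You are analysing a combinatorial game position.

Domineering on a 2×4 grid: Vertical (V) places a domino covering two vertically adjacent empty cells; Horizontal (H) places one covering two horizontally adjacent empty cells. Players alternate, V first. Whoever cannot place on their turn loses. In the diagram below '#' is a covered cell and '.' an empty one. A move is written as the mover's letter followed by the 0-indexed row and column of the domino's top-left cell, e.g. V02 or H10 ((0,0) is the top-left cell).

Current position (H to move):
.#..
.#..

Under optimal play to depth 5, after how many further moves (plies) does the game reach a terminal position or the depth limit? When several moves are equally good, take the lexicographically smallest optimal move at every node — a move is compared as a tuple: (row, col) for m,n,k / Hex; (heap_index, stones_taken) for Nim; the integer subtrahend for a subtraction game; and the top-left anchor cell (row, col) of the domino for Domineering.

ply 1, H at .#../.#.. | H02=+1→.###/.#..*; H12=+1→.#../.###
ply 2, V at .###/.#.. | V00=-1→####/##..*
ply 3, H at ####/##.. | H12=+1→####/####*
ply 4: ####/#### is terminal -1 (V); from .#../.#.. depth 5

PV length from [.#../.#..]: 3 plies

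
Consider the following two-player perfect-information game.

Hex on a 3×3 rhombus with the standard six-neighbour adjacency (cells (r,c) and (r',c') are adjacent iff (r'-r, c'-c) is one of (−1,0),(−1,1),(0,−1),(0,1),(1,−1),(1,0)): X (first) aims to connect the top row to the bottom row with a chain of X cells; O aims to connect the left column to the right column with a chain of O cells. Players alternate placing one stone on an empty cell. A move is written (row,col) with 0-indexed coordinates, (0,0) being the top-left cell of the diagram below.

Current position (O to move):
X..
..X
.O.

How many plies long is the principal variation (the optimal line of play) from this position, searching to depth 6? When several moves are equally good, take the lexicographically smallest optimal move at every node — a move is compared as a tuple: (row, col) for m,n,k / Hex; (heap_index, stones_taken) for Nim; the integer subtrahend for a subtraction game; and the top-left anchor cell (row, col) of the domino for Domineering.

ply 1, O at X../..X/.O. | (0,1)=-1→XO./..X/.O.; (0,2)=-1→X.O/..X/.O.; (1,0)=-1→X../O.X/.O.; (1,1)=+1→X../.OX/.O.*; (2,0)=-1→X../..X/OO.; (2,2)=-1→X../..X/.OO
ply 2, X at X../.OX/.O. | (0,1)=-1→XX./.OX/.O.*; (0,2)=-1→X.X/.OX/.O.; (1,0)=-1→X../XOX/.O.; (2,0)=-1→X../.OX/XO.; (2,2)=-1→X../.OX/.OX
ply 3, O at XX./.OX/.O. | (0,2)=+1→XXO/.OX/.O.*; (1,0)=+1→XX./OOX/.O.; (2,0)=+1→XX./.OX/OO.; (2,2)=+1→XX./.OX/.OO
ply 4, X at XXO/.OX/.O. | (1,0)=-1→XXO/XOX/.O.*; (2,0)=-1→XXO/.OX/XO.; (2,2)=-1→XXO/.OX/.OX
ply 5, O at XXO/XOX/.O. | (2,0)=+1→XXO/XOX/OO.*; (2,2)=-1→XXO/XOX/.OO
ply 6: XXO/XOX/OO. is terminal -1 (X); from X../..X/.O. depth 6

PV length from [X../..X/.O.]: 5 plies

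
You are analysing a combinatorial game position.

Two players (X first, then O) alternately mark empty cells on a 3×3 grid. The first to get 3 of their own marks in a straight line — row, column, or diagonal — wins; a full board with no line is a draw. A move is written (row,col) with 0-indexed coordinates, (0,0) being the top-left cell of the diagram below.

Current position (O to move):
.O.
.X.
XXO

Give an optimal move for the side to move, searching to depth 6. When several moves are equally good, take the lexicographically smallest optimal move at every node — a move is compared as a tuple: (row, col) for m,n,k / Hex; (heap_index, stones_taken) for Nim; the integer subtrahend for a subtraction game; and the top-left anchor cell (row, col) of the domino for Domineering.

O's best at [.O./.X./XXO]: (0,2)

p1 O@[.O./.X./XXO]: (0,0)[OO./.X./XXO]-1 (0,2)[.OO/.X./XXO]+1* (1,0)[.O./OX./XXO]-1 (1,2)[.O./.XO/XXO]-1
p2 X@[.OO/.X./XXO]: (0,0)[XOO/.X./XXO]-1* (1,0)[.OO/XX./XXO]-1 (1,2)[.OO/.XX/XXO]-1
p3 O@[XOO/.X./XXO]: (1,0)[XOO/OX./XXO]+0 (1,2)[XOO/.XO/XXO]+1*
p4 X@[XOO/.XO/XXO] terminal -1; root [.O./.X./XXO] d6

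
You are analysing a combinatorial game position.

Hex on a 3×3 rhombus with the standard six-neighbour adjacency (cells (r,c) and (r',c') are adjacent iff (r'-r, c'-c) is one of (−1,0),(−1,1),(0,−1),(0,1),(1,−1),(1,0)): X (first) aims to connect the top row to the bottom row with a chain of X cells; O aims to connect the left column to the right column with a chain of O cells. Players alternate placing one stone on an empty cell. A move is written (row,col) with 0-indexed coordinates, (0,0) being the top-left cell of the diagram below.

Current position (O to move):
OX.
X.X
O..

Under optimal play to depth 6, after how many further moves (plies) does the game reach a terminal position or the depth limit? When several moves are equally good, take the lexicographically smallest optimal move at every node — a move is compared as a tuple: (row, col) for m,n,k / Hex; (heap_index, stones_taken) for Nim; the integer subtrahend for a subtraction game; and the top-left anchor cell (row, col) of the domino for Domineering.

PV length from [OX./X.X/O..]: 4 plies

p1 O@[OX./X.X/O..]: (0,2)[OXO/X.X/O..]-1* (1,1)[OX./XOX/O..]-1 (2,1)[OX./X.X/OO.]-1 (2,2)[OX./X.X/O.O]-1
p2 X@[OXO/X.X/O..]: (1,1)[OXO/XXX/O..]+1* (2,1)[OXO/X.X/OX.]-1 (2,2)[OXO/X.X/O.X]-1
p3 O@[OXO/XXX/O..]: (2,1)[OXO/XXX/OO.]-1* (2,2)[OXO/XXX/O.O]-1
p4 X@[OXO/XXX/OO.]: (2,2)[OXO/XXX/OOX]+1*
p5 O@[OXO/XXX/OOX] terminal -1; root [OX./X.X/O..] d6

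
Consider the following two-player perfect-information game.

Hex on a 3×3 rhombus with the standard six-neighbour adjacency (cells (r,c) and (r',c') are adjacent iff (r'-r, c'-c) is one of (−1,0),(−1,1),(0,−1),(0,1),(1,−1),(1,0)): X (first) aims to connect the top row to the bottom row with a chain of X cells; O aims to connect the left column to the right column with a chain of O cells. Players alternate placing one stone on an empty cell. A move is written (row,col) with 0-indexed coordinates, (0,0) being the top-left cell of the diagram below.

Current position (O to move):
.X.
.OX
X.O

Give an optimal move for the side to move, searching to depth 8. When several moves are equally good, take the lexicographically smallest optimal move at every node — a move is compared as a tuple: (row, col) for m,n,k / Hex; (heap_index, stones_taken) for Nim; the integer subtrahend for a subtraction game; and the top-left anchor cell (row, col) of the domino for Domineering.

[.X./.OX/X.O] O move#1: (0,0):-1/OX./.OX/X.O, (0,2):-1/.XO/.OX/X.O, (1,0):+1/.X./OOX/X.O*, (2,1):-1/.X./.OX/XOO
[.X./OOX/X.O] X move#2: (0,0):-1/XX./OOX/X.O*, (0,2):-1/.XX/OOX/X.O, (2,1):-1/.X./OOX/XXO
[XX./OOX/X.O] O move#3: (0,2):+1/XXO/OOX/X.O*, (2,1):+1/XX./OOX/XOO
[XXO/OOX/X.O] end (terminal -1, X#4); searched .X./.OX/X.O to 8

O's best at [.X./.OX/X.O]: (1,0)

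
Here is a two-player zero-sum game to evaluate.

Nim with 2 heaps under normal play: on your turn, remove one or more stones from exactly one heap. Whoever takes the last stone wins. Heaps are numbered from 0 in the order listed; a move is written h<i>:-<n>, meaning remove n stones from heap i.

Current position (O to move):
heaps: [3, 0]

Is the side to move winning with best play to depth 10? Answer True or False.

O winning at [(3,0)]: True

ply 1, O at (3,0) | h0:-1=-1→(2,0); h0:-2=-1→(1,0); h0:-3=+1→(0,0)*
ply 2: (0,0) is terminal -1 (X); from (3,0) depth 10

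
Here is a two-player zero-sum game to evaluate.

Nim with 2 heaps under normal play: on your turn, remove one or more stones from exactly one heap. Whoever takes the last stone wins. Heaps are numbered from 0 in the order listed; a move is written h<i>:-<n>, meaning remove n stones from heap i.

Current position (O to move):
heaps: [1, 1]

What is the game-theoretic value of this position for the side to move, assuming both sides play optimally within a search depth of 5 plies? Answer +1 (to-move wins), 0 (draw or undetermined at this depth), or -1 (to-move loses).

value((1,1), O) = -1

p1 O@[(1,1)]: h0:-1[(0,1)]-1* h1:-1[(1,0)]-1
p2 X@[(0,1)]: h1:-1[(0,0)]+1*
p3 O@[(0,0)] terminal -1; root [(1,1)] d5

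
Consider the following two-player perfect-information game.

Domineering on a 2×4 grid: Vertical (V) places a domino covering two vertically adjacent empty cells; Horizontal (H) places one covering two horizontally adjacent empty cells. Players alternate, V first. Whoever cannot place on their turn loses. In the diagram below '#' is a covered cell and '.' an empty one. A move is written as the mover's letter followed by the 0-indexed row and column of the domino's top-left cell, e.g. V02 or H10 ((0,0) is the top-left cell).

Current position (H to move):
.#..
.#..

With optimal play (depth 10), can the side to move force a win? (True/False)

H winning at [.#../.#..]: True

ply 1, H at .#../.#.. | H02=+1→.###/.#..*; H12=+1→.#../.###
ply 2, V at .###/.#.. | V00=-1→####/##..*
ply 3, H at ####/##.. | H12=+1→####/####*
ply 4: ####/#### is terminal -1 (V); from .#../.#.. depth 10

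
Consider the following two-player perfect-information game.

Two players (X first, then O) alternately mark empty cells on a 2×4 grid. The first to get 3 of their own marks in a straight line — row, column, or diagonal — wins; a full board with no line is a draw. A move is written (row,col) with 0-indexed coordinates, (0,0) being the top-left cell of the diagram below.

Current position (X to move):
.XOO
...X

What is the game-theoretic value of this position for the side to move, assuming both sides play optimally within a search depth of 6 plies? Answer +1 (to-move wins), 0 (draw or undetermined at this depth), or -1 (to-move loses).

ply 1, X at .XOO/...X | (0,0)=+0→XXOO/...X*; (1,0)=+0→.XOO/X..X; (1,1)=+0→.XOO/.X.X; (1,2)=+0→.XOO/..XX
ply 2, O at XXOO/...X | (1,0)=+0→XXOO/O..X*; (1,1)=+0→XXOO/.O.X; (1,2)=+0→XXOO/..OX
ply 3, X at XXOO/O..X | (1,1)=+0→XXOO/OX.X*; (1,2)=+0→XXOO/O.XX
ply 4, O at XXOO/OX.X | (1,2)=+0→XXOO/OXOX*
ply 5: XXOO/OXOX is terminal +0 (X); from .XOO/...X depth 6

value(.XOO/...X, X) = 0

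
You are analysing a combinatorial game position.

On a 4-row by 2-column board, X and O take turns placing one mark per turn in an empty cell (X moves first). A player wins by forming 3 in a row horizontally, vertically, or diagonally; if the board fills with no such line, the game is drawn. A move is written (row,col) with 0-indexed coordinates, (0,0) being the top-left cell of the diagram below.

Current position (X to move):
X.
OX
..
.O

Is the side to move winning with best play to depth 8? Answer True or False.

X winning at [X./OX/../.O]: False

p1 X@[X./OX/../.O]: (0,1)[XX/OX/../.O]+0* (2,0)[X./OX/X./.O]+0 (2,1)[X./OX/.X/.O]+0 (3,0)[X./OX/../XO]+0
p2 O@[XX/OX/../.O]: (2,0)[XX/OX/O./.O]-1 (2,1)[XX/OX/.O/.O]+0* (3,0)[XX/OX/../OO]-1
p3 X@[XX/OX/.O/.O]: (2,0)[XX/OX/XO/.O]+0* (3,0)[XX/OX/.O/XO]+0
p4 O@[XX/OX/XO/.O]: (3,0)[XX/OX/XO/OO]+0*
p5 X@[XX/OX/XO/OO] terminal +0; root [X./OX/../.O] d8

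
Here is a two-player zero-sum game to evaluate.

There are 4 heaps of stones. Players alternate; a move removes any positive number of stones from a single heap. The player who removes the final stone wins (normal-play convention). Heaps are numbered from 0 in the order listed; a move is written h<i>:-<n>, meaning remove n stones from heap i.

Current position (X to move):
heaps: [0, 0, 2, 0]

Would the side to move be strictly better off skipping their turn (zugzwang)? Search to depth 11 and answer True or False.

zugzwang((0,0,2,0), X) = False

ply 1, X at (0,0,2,0) | h2:-1=-1→(0,0,1,0); h2:-2=+1→(0,0,0,0)*
ply 2: (0,0,0,0) is terminal -1 (O); from (0,0,2,0) depth 11
suppose X passes — search the same position with O to move:
pass> ply 1, O at (0,0,2,0) | h2:-1=-1→(0,0,1,0); h2:-2=+1→(0,0,0,0)*
pass> ply 2: (0,0,0,0) is terminal -1 (X); from (0,0,2,0) depth 11
for X: play +1, pass -1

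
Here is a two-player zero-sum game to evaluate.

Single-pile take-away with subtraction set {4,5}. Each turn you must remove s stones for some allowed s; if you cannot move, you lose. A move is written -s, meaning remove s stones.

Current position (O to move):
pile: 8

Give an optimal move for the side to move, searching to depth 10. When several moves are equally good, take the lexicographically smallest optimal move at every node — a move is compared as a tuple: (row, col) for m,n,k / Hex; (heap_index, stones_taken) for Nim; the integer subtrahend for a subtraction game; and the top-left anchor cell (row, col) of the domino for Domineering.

p1 O@[8]: -4[4]-1 -5[3]+1*
p2 X@[3] terminal -1; root [8] d10

O's best at [8]: -5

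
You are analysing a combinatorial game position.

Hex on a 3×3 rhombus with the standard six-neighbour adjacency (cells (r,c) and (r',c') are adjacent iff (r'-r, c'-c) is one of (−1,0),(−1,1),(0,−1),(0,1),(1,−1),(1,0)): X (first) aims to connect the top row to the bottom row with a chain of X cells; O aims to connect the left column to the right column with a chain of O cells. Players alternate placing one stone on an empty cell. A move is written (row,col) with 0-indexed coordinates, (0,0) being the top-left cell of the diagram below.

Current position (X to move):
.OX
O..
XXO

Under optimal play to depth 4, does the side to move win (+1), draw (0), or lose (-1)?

p1 X@[.OX/O../XXO]: (0,0)[XOX/O../XXO]+1* (1,1)[.OX/OX./XXO]+1 (1,2)[.OX/O.X/XXO]+1
p2 O@[XOX/O../XXO]: (1,1)[XOX/OO./XXO]-1* (1,2)[XOX/O.O/XXO]-1
p3 X@[XOX/OO./XXO]: (1,2)[XOX/OOX/XXO]+1*
p4 O@[XOX/OOX/XXO] terminal -1; root [.OX/O../XXO] d4

value(.OX/O../XXO, X) = +1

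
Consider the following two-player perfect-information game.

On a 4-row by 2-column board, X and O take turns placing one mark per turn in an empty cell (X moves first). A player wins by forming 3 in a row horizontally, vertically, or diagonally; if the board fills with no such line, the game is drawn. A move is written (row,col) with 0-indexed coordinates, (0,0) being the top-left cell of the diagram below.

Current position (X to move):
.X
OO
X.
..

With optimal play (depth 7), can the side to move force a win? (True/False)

X winning at [.X/OO/X./..]: False

p1 X@[.X/OO/X./..]: (0,0)[XX/OO/X./..]+0* (2,1)[.X/OO/XX/..]+0 (3,0)[.X/OO/X./X.]+0 (3,1)[.X/OO/X./.X]+0
p2 O@[XX/OO/X./..]: (2,1)[XX/OO/XO/..]+0* (3,0)[XX/OO/X./O.]+0 (3,1)[XX/OO/X./.O]+0
p3 X@[XX/OO/XO/..]: (3,0)[XX/OO/XO/X.]-1 (3,1)[XX/OO/XO/.X]+0*
p4 O@[XX/OO/XO/.X]: (3,0)[XX/OO/XO/OX]+0*
p5 X@[XX/OO/XO/OX] terminal +0; root [.X/OO/X./..] d7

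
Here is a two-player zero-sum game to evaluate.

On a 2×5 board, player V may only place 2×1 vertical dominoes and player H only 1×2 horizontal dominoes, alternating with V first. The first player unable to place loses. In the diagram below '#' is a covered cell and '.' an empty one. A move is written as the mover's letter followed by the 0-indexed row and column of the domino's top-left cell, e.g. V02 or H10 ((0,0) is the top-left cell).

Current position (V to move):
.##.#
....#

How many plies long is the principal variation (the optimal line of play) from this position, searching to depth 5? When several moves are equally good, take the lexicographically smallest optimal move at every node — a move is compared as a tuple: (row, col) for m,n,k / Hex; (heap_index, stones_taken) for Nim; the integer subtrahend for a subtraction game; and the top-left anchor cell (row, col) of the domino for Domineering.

PV length from [.##.#/....#]: 2 plies

[.##.#/....#] V move#1: V00:-1/###.#/#...#*, V03:-1/.####/...##
[###.#/#...#] H move#2: H11:-1/###.#/###.#, H12:+1/###.#/#.###*
[###.#/#.###] end (terminal -1, V#3); searched .##.#/....# to 5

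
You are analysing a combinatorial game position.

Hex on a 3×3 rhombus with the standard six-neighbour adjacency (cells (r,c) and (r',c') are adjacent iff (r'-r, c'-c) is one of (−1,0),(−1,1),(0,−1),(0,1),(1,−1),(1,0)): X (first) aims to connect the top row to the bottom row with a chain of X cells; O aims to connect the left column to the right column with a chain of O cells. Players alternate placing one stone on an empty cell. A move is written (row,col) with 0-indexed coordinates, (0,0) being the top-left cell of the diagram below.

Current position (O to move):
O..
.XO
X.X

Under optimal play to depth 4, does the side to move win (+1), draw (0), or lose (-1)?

value(O../.XO/X.X, O) = -1

[O../.XO/X.X] O move#1: (0,1):-1/OO./.XO/X.X*, (0,2):-1/O.O/.XO/X.X, (1,0):-1/O../OXO/X.X, (2,1):-1/O../.XO/XOX
[OO./.XO/X.X] X move#2: (0,2):+1/OOX/.XO/X.X*, (1,0):-1/OO./XXO/X.X, (2,1):-1/OO./.XO/XXX
[OOX/.XO/X.X] end (terminal -1, O#3); searched O../.XO/X.X to 4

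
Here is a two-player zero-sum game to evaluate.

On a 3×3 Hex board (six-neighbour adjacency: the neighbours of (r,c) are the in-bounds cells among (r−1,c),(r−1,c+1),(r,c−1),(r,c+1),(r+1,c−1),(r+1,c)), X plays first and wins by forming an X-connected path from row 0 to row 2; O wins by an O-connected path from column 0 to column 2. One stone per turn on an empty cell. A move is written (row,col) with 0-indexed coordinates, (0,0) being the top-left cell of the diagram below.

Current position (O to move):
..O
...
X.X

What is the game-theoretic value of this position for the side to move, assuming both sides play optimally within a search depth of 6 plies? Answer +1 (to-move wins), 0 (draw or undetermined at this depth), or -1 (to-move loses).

ply 1, O at ..O/.../X.X | (0,0)=-1→O.O/.../X.X; (0,1)=+1→.OO/.../X.X*; (1,0)=+1→..O/O../X.X; (1,1)=-1→..O/.O./X.X; (1,2)=-1→..O/..O/X.X; (2,1)=-1→..O/.../XOX
ply 2, X at .OO/.../X.X | (0,0)=-1→XOO/.../X.X*; (1,0)=-1→.OO/X../X.X; (1,1)=-1→.OO/.X./X.X; (1,2)=-1→.OO/..X/X.X; (2,1)=-1→.OO/.../XXX
ply 3, O at XOO/.../X.X | (1,0)=+1→XOO/O../X.X*; (1,1)=-1→XOO/.O./X.X; (1,2)=-1→XOO/..O/X.X; (2,1)=-1→XOO/.../XOX
ply 4: XOO/O../X.X is terminal -1 (X); from ..O/.../X.X depth 6

value(..O/.../X.X, O) = +1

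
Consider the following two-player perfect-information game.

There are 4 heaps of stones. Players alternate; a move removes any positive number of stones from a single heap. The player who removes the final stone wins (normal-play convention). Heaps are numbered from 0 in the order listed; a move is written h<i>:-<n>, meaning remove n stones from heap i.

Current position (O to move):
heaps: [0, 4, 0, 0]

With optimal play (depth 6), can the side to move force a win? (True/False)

O winning at [(0,4,0,0)]: True

p1 O@[(0,4,0,0)]: h1:-1[(0,3,0,0)]-1 h1:-2[(0,2,0,0)]-1 h1:-3[(0,1,0,0)]-1 h1:-4[(0,0,0,0)]+1*
p2 X@[(0,0,0,0)] terminal -1; root [(0,4,0,0)] d6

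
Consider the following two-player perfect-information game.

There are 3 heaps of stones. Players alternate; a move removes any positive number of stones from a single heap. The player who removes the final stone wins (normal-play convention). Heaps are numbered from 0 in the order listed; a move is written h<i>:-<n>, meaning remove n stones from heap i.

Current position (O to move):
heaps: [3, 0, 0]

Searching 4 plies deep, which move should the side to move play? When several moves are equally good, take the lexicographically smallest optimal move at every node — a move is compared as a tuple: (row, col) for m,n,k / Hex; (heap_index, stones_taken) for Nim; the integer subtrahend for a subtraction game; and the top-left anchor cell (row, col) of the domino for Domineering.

O's best at [(3,0,0)]: h0:-3

ply 1, O at (3,0,0) | h0:-1=-1→(2,0,0); h0:-2=-1→(1,0,0); h0:-3=+1→(0,0,0)*
ply 2: (0,0,0) is terminal -1 (X); from (3,0,0) depth 4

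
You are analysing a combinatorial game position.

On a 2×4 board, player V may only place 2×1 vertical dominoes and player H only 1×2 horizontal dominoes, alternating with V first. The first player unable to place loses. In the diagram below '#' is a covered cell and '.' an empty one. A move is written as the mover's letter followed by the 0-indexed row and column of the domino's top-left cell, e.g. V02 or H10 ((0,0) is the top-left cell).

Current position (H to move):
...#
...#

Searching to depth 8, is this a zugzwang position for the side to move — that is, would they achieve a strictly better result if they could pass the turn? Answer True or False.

zugzwang(...#/...#, H) = False

[...#/...#] H move#1: H00:+1/##.#/...#*, H01:+1/.###/...#, H10:+1/...#/##.#, H11:+1/...#/.###
[##.#/...#] V move#2: V02:-1/####/..##*
[####/..##] H move#3: H10:+1/####/####*
[####/####] end (terminal -1, V#4); searched ...#/...# to 8
if H skipped the turn, V would face:
~ [...#/...#] V move#1: V00:-1/#..#/#..#, V01:+1/.#.#/.#.#*, V02:-1/..##/..##
~ [.#.#/.#.#] end (terminal -1, H#2); searched ...#/...# to 8
compare (H): move=+1 vs pass=-1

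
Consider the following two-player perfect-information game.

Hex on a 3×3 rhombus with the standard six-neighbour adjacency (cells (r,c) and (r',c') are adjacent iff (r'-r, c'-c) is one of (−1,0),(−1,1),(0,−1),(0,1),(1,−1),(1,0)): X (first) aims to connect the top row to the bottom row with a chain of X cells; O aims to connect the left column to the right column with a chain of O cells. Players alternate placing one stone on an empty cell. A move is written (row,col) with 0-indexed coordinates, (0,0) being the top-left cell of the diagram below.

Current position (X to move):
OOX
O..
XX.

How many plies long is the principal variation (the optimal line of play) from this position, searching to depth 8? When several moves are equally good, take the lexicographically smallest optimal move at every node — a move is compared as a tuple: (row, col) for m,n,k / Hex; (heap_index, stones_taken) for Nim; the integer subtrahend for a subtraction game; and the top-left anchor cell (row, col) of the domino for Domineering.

PV length from [OOX/O../XX.]: 1 ply

p1 X@[OOX/O../XX.]: (1,1)[OOX/OX./XX.]+1* (1,2)[OOX/O.X/XX.]+1 (2,2)[OOX/O../XXX]+1
p2 O@[OOX/OX./XX.] terminal -1; root [OOX/O../XX.] d8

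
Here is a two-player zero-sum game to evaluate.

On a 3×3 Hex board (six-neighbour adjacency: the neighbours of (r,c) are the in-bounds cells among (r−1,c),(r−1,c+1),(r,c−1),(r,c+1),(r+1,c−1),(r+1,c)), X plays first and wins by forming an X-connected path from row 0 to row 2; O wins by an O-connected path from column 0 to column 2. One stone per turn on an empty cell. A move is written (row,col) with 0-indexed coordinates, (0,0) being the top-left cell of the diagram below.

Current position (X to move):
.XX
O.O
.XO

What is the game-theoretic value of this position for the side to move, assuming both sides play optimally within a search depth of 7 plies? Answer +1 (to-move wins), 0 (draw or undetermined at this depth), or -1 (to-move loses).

value(.XX/O.O/.XO, X) = +1

[.XX/O.O/.XO] X move#1: (0,0):-1/XXX/O.O/.XO, (1,1):+1/.XX/OXO/.XO*, (2,0):-1/.XX/O.O/XXO
[.XX/OXO/.XO] end (terminal -1, O#2); searched .XX/O.O/.XO to 7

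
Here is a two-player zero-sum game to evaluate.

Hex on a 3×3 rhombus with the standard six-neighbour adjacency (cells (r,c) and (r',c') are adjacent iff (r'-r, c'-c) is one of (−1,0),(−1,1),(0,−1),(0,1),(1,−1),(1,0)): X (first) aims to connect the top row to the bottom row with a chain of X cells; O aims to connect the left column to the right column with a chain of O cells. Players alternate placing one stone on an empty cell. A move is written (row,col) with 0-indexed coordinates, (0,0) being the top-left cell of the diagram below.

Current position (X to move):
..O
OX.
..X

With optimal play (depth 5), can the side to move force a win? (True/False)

X winning at [..O/OX./..X]: True

p1 X@[..O/OX./..X]: (0,0)[X.O/OX./..X]-1 (0,1)[.XO/OX./..X]+1* (1,2)[..O/OXX/..X]-1 (2,0)[..O/OX./X.X]-1 (2,1)[..O/OX./.XX]-1
p2 O@[.XO/OX./..X]: (0,0)[OXO/OX./..X]-1* (1,2)[.XO/OXO/..X]-1 (2,0)[.XO/OX./O.X]-1 (2,1)[.XO/OX./.OX]-1
p3 X@[OXO/OX./..X]: (1,2)[OXO/OXX/..X]+1* (2,0)[OXO/OX./X.X]+1 (2,1)[OXO/OX./.XX]+1
p4 O@[OXO/OXX/..X] terminal -1; root [..O/OX./..X] d5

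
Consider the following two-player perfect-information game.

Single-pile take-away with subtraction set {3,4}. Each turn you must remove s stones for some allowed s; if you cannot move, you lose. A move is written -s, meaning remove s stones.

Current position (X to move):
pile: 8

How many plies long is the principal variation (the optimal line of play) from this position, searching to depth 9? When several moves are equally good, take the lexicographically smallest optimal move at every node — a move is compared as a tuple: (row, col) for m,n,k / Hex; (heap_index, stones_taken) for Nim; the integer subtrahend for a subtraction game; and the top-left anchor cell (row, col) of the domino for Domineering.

[8] X move#1: -3:-1/5*, -4:-1/4
[5] O move#2: -3:+1/2*, -4:+1/1
[2] end (terminal -1, X#3); searched 8 to 9

PV length from [8]: 2 plies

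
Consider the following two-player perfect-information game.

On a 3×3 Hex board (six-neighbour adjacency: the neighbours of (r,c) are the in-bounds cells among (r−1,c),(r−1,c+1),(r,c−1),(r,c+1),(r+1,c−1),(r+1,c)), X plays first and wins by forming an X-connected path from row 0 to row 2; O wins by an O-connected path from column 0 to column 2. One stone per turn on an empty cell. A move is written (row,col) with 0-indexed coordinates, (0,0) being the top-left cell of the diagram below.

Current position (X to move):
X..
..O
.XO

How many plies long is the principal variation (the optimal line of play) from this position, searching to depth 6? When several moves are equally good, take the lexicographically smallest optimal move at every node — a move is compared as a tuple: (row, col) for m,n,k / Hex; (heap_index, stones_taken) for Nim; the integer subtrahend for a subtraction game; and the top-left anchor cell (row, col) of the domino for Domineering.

p1 X@[X../..O/.XO]: (0,1)[XX./..O/.XO]-1 (0,2)[X.X/..O/.XO]-1 (1,0)[X../X.O/.XO]+1* (1,1)[X../.XO/.XO]+1 (2,0)[X../..O/XXO]+1
p2 O@[X../X.O/.XO]: (0,1)[XO./X.O/.XO]-1* (0,2)[X.O/X.O/.XO]-1 (1,1)[X../XOO/.XO]-1 (2,0)[X../X.O/OXO]-1
p3 X@[XO./X.O/.XO]: (0,2)[XOX/X.O/.XO]+1* (1,1)[XO./XXO/.XO]+1 (2,0)[XO./X.O/XXO]+1
p4 O@[XOX/X.O/.XO]: (1,1)[XOX/XOO/.XO]-1* (2,0)[XOX/X.O/OXO]-1
p5 X@[XOX/XOO/.XO]: (2,0)[XOX/XOO/XXO]+1*
p6 O@[XOX/XOO/XXO] terminal -1; root [X../..O/.XO] d6

PV length from [X../..O/.XO]: 5 plies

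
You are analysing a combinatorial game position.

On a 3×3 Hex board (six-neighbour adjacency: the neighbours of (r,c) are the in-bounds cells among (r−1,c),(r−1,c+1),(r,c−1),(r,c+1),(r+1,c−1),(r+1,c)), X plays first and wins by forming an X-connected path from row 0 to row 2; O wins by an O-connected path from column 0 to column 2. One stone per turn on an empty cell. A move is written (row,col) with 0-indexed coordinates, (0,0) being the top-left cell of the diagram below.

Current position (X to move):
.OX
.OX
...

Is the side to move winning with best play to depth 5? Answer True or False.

p1 X@[.OX/.OX/...]: (0,0)[XOX/.OX/...]+1* (1,0)[.OX/XOX/...]+1 (2,0)[.OX/.OX/X..]+1 (2,1)[.OX/.OX/.X.]+1 (2,2)[.OX/.OX/..X]+1
p2 O@[XOX/.OX/...]: (1,0)[XOX/OOX/...]-1* (2,0)[XOX/.OX/O..]-1 (2,1)[XOX/.OX/.O.]-1 (2,2)[XOX/.OX/..O]-1
p3 X@[XOX/OOX/...]: (2,0)[XOX/OOX/X..]+1* (2,1)[XOX/OOX/.X.]+1 (2,2)[XOX/OOX/..X]+1
p4 O@[XOX/OOX/X..]: (2,1)[XOX/OOX/XO.]-1* (2,2)[XOX/OOX/X.O]-1
p5 X@[XOX/OOX/XO.]: (2,2)[XOX/OOX/XOX]+1*
p6 O@[XOX/OOX/XOX] terminal -1; root [.OX/.OX/...] d5

X winning at [.OX/.OX/...]: True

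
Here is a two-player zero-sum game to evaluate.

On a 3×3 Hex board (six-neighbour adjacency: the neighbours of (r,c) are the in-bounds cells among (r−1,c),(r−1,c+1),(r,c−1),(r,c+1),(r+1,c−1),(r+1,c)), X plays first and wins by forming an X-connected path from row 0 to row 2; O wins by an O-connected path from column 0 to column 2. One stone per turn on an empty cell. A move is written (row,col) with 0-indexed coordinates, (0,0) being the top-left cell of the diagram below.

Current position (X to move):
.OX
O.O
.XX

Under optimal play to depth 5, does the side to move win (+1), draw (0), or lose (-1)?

ply 1, X at .OX/O.O/.XX | (0,0)=-1→XOX/O.O/.XX; (1,1)=+1→.OX/OXO/.XX*; (2,0)=-1→.OX/O.O/XXX
ply 2: .OX/OXO/.XX is terminal -1 (O); from .OX/O.O/.XX depth 5

value(.OX/O.O/.XX, X) = +1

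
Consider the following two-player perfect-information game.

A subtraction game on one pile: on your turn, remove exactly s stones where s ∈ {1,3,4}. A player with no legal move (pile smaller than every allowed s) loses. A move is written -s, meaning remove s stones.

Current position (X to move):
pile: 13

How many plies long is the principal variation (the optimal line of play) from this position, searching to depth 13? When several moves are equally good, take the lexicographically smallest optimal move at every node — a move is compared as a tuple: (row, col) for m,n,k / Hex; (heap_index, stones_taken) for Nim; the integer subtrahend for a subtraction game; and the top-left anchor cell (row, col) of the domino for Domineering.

PV length from [13]: 7 plies

p1 X@[13]: -1[12]-1 -3[10]-1 -4[9]+1*
p2 O@[9]: -1[8]-1* -3[6]-1 -4[5]-1
p3 X@[8]: -1[7]+1* -3[5]-1 -4[4]-1
p4 O@[7]: -1[6]-1* -3[4]-1 -4[3]-1
p5 X@[6]: -1[5]-1 -3[3]-1 -4[2]+1*
p6 O@[2]: -1[1]-1*
p7 X@[1]: -1[0]+1*
p8 O@[0] terminal -1; root [13] d13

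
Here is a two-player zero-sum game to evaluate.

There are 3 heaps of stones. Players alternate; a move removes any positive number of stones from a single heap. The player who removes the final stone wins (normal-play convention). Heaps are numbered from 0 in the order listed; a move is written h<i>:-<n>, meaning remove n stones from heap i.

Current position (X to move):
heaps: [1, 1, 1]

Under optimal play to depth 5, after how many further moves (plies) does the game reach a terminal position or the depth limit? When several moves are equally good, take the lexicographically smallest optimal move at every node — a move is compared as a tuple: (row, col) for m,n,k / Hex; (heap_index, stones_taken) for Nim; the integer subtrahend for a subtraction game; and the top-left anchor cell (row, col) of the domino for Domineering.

ply 1, X at (1,1,1) | h0:-1=+1→(0,1,1)*; h1:-1=+1→(1,0,1); h2:-1=+1→(1,1,0)
ply 2, O at (0,1,1) | h1:-1=-1→(0,0,1)*; h2:-1=-1→(0,1,0)
ply 3, X at (0,0,1) | h2:-1=+1→(0,0,0)*
ply 4: (0,0,0) is terminal -1 (O); from (1,1,1) depth 5

PV length from [(1,1,1)]: 3 plies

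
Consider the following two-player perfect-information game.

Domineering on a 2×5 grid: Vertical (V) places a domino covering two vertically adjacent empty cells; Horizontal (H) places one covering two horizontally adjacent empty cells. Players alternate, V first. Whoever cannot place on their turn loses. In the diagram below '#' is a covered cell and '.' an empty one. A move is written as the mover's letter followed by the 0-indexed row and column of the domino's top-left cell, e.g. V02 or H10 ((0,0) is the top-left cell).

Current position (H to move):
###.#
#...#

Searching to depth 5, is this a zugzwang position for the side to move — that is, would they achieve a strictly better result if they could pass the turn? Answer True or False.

p1 H@[###.#/#...#]: H11[###.#/###.#]-1 H12[###.#/#.###]+1*
p2 V@[###.#/#.###] terminal -1; root [###.#/#...#] d5
if H skipped the turn, V would face:
~ p1 V@[###.#/#...#]: V03[#####/#..##]-1*
~ p2 H@[#####/#..##]: H11[#####/#####]+1*
~ p3 V@[#####/#####] terminal -1; root [###.#/#...#] d5
compare (H): move=+1 vs pass=+1

zugzwang(###.#/#...#, H) = False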